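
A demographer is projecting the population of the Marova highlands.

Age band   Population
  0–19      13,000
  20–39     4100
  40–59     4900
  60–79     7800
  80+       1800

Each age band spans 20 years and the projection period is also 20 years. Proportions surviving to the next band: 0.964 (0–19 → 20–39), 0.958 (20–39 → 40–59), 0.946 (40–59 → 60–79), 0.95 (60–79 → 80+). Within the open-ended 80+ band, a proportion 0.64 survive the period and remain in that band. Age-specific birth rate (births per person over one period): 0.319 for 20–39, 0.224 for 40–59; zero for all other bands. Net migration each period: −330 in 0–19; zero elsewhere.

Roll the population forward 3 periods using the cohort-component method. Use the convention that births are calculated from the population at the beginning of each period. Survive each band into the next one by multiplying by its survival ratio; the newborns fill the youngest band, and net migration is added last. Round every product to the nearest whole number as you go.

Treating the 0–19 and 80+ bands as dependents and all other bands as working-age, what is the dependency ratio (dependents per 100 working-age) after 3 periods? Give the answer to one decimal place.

[period 1]
Births: 4100 × 0.319 = 1308 ; 4900 × 0.224 = 1098 ⇒ total 2406
20–39: 13000 × 0.964 = 12532
40–59: 4100 × 0.958 = 3928
60–79: 4900 × 0.946 = 4635
80+: 7800 × 0.95 + 1800 × 0.64 = 7410 + 1152 = 8562
Net migration: 0–19 − 330 → 2076
→ [2076, 12532, 3928, 4635, 8562]
[period 2]
Births: 12532 × 0.319 = 3998 ; 3928 × 0.224 = 880 ⇒ total 4878
20–39: 2076 × 0.964 = 2001
40–59: 12532 × 0.958 = 12006
60–79: 3928 × 0.946 = 3716
80+: 4635 × 0.95 + 8562 × 0.64 = 4403 + 5480 = 9883
Net migration: 0–19 − 330 → 4548
→ [4548, 2001, 12006, 3716, 9883]
[period 3]
Births: 2001 × 0.319 = 638 ; 12006 × 0.224 = 2689 ⇒ total 3327
20–39: 4548 × 0.964 = 4384
40–59: 2001 × 0.958 = 1917
60–79: 12006 × 0.946 = 11358
80+: 3716 × 0.95 + 9883 × 0.64 = 3530 + 6325 = 9855
Net migration: 0–19 − 330 → 2997
→ [2997, 4384, 1917, 11358, 9855]
Dependents (band 0–19 + band 80+) = 2997 + 9855 = 12852; working-age = 17659; ratio = 12852/17659 × 100 = 72.8

72.8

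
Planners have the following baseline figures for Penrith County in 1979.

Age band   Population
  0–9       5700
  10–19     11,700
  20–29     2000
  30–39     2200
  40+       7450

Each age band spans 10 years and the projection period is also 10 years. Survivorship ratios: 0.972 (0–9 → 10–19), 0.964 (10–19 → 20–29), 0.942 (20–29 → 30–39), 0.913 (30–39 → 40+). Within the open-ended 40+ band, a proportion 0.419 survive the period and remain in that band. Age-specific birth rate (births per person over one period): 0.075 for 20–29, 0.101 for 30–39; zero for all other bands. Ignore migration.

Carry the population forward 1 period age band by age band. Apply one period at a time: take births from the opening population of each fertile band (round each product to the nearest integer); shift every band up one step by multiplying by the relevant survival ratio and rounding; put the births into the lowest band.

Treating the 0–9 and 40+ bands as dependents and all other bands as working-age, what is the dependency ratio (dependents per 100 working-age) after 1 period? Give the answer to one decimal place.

29.4

Period 1.
Births: 2000 * 0.075 = 150  |  2200 * 0.101 = 222 ⇒ total 372
10–19: 5700 * 0.972 = 5540
20–29: 11700 * 0.964 = 11279
30–39: 2000 * 0.942 = 1884
40+: 2200 * 0.913 + 7450 * 0.419 = 2009 + 3122 = 5131
Population now: 0–9=372, 10–19=5540, 20–29=11279, 30–39=1884, 40+=5131
Dependents (band 0–9 + band 40+) = 372 + 5131 = 5503; working-age = 18703; ratio = 5503/18703 × 100 = 29.4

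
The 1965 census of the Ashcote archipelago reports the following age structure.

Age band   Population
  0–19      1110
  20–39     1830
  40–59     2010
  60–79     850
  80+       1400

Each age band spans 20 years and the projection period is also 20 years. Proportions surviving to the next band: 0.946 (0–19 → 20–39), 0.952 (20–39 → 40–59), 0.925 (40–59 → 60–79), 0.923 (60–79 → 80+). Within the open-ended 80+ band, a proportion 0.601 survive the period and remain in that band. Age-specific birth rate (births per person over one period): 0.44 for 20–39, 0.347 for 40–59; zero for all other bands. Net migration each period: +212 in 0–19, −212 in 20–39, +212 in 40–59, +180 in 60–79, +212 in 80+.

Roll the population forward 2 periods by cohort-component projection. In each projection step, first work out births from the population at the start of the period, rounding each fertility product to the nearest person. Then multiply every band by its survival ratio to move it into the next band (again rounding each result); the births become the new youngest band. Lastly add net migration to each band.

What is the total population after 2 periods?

After projecting period 1:
Births: 1830 * 0.44 = 805  |  2010 * 0.347 = 697 ⇒ total 1502
20–39: 1110 * 0.946 = 1050
40–59: 1830 * 0.952 = 1742
60–79: 2010 * 0.925 = 1859
80+: 850 * 0.923 + 1400 * 0.601 = 785 + 841 = 1626
Net migration: 0–19 + 212 → 1714; 20–39 − 212 → 838; 40–59 + 212 → 1954; 60–79 + 180 → 2039; 80+ + 212 → 1838
Population now: 0–19=1714, 20–39=838, 40–59=1954, 60–79=2039, 80+=1838
After projecting period 2:
Births: 838 * 0.44 = 369  |  1954 * 0.347 = 678 ⇒ total 1047
20–39: 1714 * 0.946 = 1621
40–59: 838 * 0.952 = 798
60–79: 1954 * 0.925 = 1807
80+: 2039 * 0.923 + 1838 * 0.601 = 1882 + 1105 = 2987
Net migration: 0–19 + 212 → 1259; 20–39 − 212 → 1409; 40–59 + 212 → 1010; 60–79 + 180 → 1987; 80+ + 212 → 3199
Population now: 0–19=1259, 20–39=1409, 40–59=1010, 60–79=1987, 80+=3199
Total after period 2: 1259 + 1409 + 1010 + 1987 + 3199 = 8864

8864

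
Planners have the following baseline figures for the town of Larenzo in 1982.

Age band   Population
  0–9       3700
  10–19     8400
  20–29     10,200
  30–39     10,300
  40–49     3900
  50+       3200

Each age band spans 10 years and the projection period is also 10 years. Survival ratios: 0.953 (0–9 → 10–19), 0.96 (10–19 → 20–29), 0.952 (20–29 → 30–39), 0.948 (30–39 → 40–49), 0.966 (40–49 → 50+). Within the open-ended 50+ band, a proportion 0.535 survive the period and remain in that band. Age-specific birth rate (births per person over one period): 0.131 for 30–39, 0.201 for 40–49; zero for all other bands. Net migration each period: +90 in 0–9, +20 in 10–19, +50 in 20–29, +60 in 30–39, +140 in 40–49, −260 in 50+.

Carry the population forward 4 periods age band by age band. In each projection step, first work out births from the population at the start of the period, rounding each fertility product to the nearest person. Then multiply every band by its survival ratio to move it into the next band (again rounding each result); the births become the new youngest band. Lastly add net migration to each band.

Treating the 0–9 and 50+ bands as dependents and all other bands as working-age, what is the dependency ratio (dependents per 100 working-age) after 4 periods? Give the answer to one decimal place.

Numbering the groups 1..6 from youngest to oldest:
[period 1]
Births: 10300 * 0.131 = 1349, 3900 * 0.201 = 784 ⇒ total 2133
Group 2: 3700 * 0.953 = 3526
Group 3: 8400 * 0.96 = 8064
Group 4: 10200 * 0.952 = 9710
Group 5: 10300 * 0.948 = 9764
Group 6: 3900 * 0.966 + 3200 * 0.535 = 3767 + 1712 = 5479
Net migration: Group 1 + 90 → 2223; Group 2 + 20 → 3546; Group 3 + 50 → 8114; Group 4 + 60 → 9770; Group 5 + 140 → 9904; Group 6 − 260 → 5219
Giving 2223 / 3546 / 8114 / 9770 / 9904 / 5219.
[period 2]
Births: 9770 * 0.131 = 1280, 9904 * 0.201 = 1991 ⇒ total 3271
Group 2: 2223 * 0.953 = 2119
Group 3: 3546 * 0.96 = 3404
Group 4: 8114 * 0.952 = 7725
Group 5: 9770 * 0.948 = 9262
Group 6: 9904 * 0.966 + 5219 * 0.535 = 9567 + 2792 = 12359
Net migration: Group 1 + 90 → 3361; Group 2 + 20 → 2139; Group 3 + 50 → 3454; Group 4 + 60 → 7785; Group 5 + 140 → 9402; Group 6 − 260 → 12099
Giving 3361 / 2139 / 3454 / 7785 / 9402 / 12099.
[period 3]
Births: 7785 * 0.131 = 1020, 9402 * 0.201 = 1890 ⇒ total 2910
Group 2: 3361 * 0.953 = 3203
Group 3: 2139 * 0.96 = 2053
Group 4: 3454 * 0.952 = 3288
Group 5: 7785 * 0.948 = 7380
Group 6: 9402 * 0.966 + 12099 * 0.535 = 9082 + 6473 = 15555
Net migration: Group 1 + 90 → 3000; Group 2 + 20 → 3223; Group 3 + 50 → 2103; Group 4 + 60 → 3348; Group 5 + 140 → 7520; Group 6 − 260 → 15295
Giving 3000 / 3223 / 2103 / 3348 / 7520 / 15295.
[period 4]
Births: 3348 * 0.131 = 439, 7520 * 0.201 = 1512 ⇒ total 1951
Group 2: 3000 * 0.953 = 2859
Group 3: 3223 * 0.96 = 3094
Group 4: 2103 * 0.952 = 2002
Group 5: 3348 * 0.948 = 3174
Group 6: 7520 * 0.966 + 15295 * 0.535 = 7264 + 8183 = 15447
Net migration: Group 1 + 90 → 2041; Group 2 + 20 → 2879; Group 3 + 50 → 3144; Group 4 + 60 → 2062; Group 5 + 140 → 3314; Group 6 − 260 → 15187
Giving 2041 / 2879 / 3144 / 2062 / 3314 / 15187.
Dependents (band 0–9 + band 50+) = 2041 + 15187 = 17228; working-age = 11399; ratio = 17228/11399 × 100 = 151.1

151.1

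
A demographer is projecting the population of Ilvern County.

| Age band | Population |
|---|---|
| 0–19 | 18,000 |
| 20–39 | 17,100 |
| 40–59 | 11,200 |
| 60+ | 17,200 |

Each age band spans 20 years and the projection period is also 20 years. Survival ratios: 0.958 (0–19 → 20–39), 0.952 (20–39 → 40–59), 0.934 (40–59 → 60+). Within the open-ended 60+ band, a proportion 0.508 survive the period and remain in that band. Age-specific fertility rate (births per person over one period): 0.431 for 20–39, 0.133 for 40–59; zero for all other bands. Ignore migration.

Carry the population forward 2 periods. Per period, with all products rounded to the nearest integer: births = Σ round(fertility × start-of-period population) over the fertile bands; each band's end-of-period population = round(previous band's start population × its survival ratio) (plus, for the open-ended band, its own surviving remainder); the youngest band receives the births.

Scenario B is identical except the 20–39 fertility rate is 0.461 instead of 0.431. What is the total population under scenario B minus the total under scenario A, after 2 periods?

1008

Let band 1 be 0–19 through band 4 = 60+.
[period 1]
Births: 17100 × 0.431 = 7370  |  11200 × 0.133 = 1490 ⇒ total 8860
Band 2: 18000 × 0.958 = 17244
Band 3: 17100 × 0.952 = 16279
Band 4: 11200 × 0.934 + 17200 × 0.508 = 10461 + 8738 = 19199
Population now: 0–19=8860, 20–39=17244, 40–59=16279, 60+=19199
[period 2]
Births: 17244 × 0.431 = 7432  |  16279 × 0.133 = 2165 ⇒ total 9597
Band 2: 8860 × 0.958 = 8488
Band 3: 17244 × 0.952 = 16416
Band 4: 16279 × 0.934 + 19199 × 0.508 = 15205 + 9753 = 24958
Population now: 0–19=9597, 20–39=8488, 40–59=16416, 60+=24958
Scenario A total after 2 periods: 59459
Scenario B projection —
[period 1]
Births: 17100 × 0.461 = 7883  |  11200 × 0.133 = 1490 ⇒ total 9373
Band 2: 18000 × 0.958 = 17244
Band 3: 17100 × 0.952 = 16279
Band 4: 11200 × 0.934 + 17200 × 0.508 = 10461 + 8738 = 19199
Population now: 0–19=9373, 20–39=17244, 40–59=16279, 60+=19199
[period 2]
Births: 17244 × 0.461 = 7949  |  16279 × 0.133 = 2165 ⇒ total 10114
Band 2: 9373 × 0.958 = 8979
Band 3: 17244 × 0.952 = 16416
Band 4: 16279 × 0.934 + 19199 × 0.508 = 15205 + 9753 = 24958
Population now: 0–19=10114, 20–39=8979, 40–59=16416, 60+=24958
Scenario B total after 2 periods: 60467
Difference B − A = 60467 − 59459 = 1008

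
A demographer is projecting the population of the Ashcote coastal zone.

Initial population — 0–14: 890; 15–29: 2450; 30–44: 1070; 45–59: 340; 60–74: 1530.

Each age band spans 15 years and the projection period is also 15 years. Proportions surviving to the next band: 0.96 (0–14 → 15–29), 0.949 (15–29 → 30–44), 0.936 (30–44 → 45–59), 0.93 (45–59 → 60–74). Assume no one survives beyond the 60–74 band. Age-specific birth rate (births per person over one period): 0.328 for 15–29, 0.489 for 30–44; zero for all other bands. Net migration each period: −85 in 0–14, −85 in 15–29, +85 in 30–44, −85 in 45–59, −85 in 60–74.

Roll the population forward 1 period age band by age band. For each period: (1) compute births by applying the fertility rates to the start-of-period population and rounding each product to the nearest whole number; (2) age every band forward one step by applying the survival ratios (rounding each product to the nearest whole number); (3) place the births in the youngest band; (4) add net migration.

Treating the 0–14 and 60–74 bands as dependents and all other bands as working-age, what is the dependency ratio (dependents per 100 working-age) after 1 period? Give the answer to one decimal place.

Period 1.
Births: 2450 × 0.328 = 804, 1070 × 0.489 = 523 — total 1327
15–29: 890 × 0.96 = 854
30–44: 2450 × 0.949 = 2325
45–59: 1070 × 0.936 = 1002
60–74: 340 × 0.93 = 316
Net migration: 0–14 − 85 → 1242; 15–29 − 85 → 769; 30–44 + 85 → 2410; 45–59 − 85 → 917; 60–74 − 85 → 231
→ [1242, 769, 2410, 917, 231]
Dependents (band 0–14 + band 60–74) = 1242 + 231 = 1473; working-age = 4096; ratio = 1473/4096 × 100 = 36.0

36.0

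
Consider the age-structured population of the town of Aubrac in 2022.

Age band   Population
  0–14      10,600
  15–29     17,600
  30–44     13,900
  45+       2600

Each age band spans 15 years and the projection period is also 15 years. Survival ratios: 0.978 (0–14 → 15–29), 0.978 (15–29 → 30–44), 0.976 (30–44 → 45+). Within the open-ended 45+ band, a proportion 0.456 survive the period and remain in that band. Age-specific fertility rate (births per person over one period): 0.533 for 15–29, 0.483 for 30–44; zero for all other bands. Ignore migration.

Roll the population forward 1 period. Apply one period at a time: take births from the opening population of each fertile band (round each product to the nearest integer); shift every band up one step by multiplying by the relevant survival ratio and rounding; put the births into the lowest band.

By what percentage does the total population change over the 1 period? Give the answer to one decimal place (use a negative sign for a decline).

Period 1.
Births: 17600 × 0.533 = 9381  |  13900 × 0.483 = 6714 — total 16095
15–29: 10600 × 0.978 = 10367
30–44: 17600 × 0.978 = 17213
45+: 13900 × 0.976 + 2600 × 0.456 = 13566 + 1186 = 14752
End of period: [16095, 10367, 17213, 14752]
Total: 44700 → 58427; change = 13727; percentage change = 30.7%

30.7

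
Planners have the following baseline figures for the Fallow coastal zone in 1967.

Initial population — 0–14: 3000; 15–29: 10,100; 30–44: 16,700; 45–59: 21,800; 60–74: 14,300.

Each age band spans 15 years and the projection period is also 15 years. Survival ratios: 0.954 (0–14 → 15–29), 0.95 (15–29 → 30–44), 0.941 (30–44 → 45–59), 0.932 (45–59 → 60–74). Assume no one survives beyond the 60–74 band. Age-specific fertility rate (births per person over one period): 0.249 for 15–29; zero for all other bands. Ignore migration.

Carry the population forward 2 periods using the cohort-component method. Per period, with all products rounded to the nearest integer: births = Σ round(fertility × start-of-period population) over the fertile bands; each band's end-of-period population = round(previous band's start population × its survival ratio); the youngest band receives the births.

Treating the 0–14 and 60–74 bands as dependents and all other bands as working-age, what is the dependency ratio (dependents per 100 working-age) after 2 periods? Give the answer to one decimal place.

[period 1]
Births: 10100 × 0.249 = 2515
15–29: 3000 × 0.954 = 2862
30–44: 10100 × 0.95 = 9595
45–59: 16700 × 0.941 = 15715
60–74: 21800 × 0.932 = 20318
End of period: [2515, 2862, 9595, 15715, 20318]
[period 2]
Births: 2862 × 0.249 = 713
15–29: 2515 × 0.954 = 2399
30–44: 2862 × 0.95 = 2719
45–59: 9595 × 0.941 = 9029
60–74: 15715 × 0.932 = 14646
End of period: [713, 2399, 2719, 9029, 14646]
Dependents (band 0–14 + band 60–74) = 713 + 14646 = 15359; working-age = 14147; ratio = 15359/14147 × 100 = 108.6

108.6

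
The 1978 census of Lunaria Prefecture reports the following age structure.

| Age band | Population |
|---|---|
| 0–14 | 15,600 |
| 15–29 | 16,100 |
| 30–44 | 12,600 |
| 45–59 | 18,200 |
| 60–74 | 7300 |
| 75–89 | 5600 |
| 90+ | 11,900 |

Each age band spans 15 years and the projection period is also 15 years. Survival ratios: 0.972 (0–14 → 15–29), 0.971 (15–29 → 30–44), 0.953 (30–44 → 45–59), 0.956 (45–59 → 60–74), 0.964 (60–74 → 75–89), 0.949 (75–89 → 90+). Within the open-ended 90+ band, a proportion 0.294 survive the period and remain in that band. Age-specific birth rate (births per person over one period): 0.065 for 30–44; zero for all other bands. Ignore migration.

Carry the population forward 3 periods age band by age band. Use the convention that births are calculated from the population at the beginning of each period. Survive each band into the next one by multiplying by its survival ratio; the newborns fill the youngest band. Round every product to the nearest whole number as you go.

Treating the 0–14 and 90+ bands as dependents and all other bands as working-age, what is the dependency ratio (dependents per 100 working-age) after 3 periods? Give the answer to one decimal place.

47.7

— Period 1 —
Births: 12600 × 0.065 = 819
15–29: 15600 × 0.972 = 15163
30–44: 16100 × 0.971 = 15633
45–59: 12600 × 0.953 = 12008
60–74: 18200 × 0.956 = 17399
75–89: 7300 × 0.964 = 7037
90+: 5600 × 0.949 + 11900 × 0.294 = 5314 + 3499 = 8813
→ [819, 15163, 15633, 12008, 17399, 7037, 8813]
— Period 2 —
Births: 15633 × 0.065 = 1016
15–29: 819 × 0.972 = 796
30–44: 15163 × 0.971 = 14723
45–59: 15633 × 0.953 = 14898
60–74: 12008 × 0.956 = 11480
75–89: 17399 × 0.964 = 16773
90+: 7037 × 0.949 + 8813 × 0.294 = 6678 + 2591 = 9269
→ [1016, 796, 14723, 14898, 11480, 16773, 9269]
— Period 3 —
Births: 14723 × 0.065 = 957
15–29: 1016 × 0.972 = 988
30–44: 796 × 0.971 = 773
45–59: 14723 × 0.953 = 14031
60–74: 14898 × 0.956 = 14242
75–89: 11480 × 0.964 = 11067
90+: 16773 × 0.949 + 9269 × 0.294 = 15918 + 2725 = 18643
→ [957, 988, 773, 14031, 14242, 11067, 18643]
Dependents (band 0–14 + band 90+) = 957 + 18643 = 19600; working-age = 41101; ratio = 19600/41101 × 100 = 47.7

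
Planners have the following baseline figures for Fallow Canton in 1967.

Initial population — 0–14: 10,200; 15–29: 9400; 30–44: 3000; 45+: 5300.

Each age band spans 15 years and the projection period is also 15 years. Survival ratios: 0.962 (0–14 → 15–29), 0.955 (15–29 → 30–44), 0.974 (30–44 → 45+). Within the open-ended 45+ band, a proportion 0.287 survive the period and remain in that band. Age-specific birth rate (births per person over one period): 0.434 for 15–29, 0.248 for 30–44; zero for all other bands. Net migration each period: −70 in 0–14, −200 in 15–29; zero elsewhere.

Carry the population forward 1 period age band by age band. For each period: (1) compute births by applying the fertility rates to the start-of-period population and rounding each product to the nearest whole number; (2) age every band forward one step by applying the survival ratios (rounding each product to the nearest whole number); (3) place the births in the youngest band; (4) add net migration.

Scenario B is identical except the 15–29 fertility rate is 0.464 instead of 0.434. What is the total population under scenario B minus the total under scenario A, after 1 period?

282

Period 1.
Births: 9400 * 0.434 = 4080  |  3000 * 0.248 = 744 — total 4824
15–29: 10200 * 0.962 = 9812
30–44: 9400 * 0.955 = 8977
45+: 3000 * 0.974 + 5300 * 0.287 = 2922 + 1521 = 4443
Net migration: 0–14 − 70 → 4754; 15–29 − 200 → 9612
→ [4754, 9612, 8977, 4443]
Scenario A total after 1 period: 27786
Scenario B projection —
Period 1.
Births: 9400 * 0.464 = 4362  |  3000 * 0.248 = 744 — total 5106
15–29: 10200 * 0.962 = 9812
30–44: 9400 * 0.955 = 8977
45+: 3000 * 0.974 + 5300 * 0.287 = 2922 + 1521 = 4443
Net migration: 0–14 − 70 → 5036; 15–29 − 200 → 9612
→ [5036, 9612, 8977, 4443]
Scenario B total after 1 period: 28068
Difference B − A = 28068 − 27786 = 282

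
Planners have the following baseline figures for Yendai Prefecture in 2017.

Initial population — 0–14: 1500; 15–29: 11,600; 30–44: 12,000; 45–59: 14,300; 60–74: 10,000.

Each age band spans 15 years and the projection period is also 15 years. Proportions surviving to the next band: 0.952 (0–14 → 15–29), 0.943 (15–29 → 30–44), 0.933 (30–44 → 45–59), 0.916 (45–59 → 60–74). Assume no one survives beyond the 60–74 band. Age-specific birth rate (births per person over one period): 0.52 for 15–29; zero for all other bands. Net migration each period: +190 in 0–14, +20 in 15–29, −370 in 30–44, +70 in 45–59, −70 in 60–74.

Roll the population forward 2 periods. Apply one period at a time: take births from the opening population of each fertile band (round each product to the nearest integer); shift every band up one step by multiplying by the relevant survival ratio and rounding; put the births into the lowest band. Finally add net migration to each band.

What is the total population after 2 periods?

Period 1:
Births: 11600 * 0.52 = 6032
15–29: 1500 * 0.952 = 1428
30–44: 11600 * 0.943 = 10939
45–59: 12000 * 0.933 = 11196
60–74: 14300 * 0.916 = 13099
Net migration: 0–14 + 190 → 6222; 15–29 + 20 → 1448; 30–44 − 370 → 10569; 45–59 + 70 → 11266; 60–74 − 70 → 13029
Giving 6222 / 1448 / 10569 / 11266 / 13029.
Period 2:
Births: 1448 * 0.52 = 753
15–29: 6222 * 0.952 = 5923
30–44: 1448 * 0.943 = 1365
45–59: 10569 * 0.933 = 9861
60–74: 11266 * 0.916 = 10320
Net migration: 0–14 + 190 → 943; 15–29 + 20 → 5943; 30–44 − 370 → 995; 45–59 + 70 → 9931; 60–74 − 70 → 10250
Giving 943 / 5943 / 995 / 9931 / 10250.
Total after period 2: 943 + 5943 + 995 + 9931 + 10250 = 28062

28062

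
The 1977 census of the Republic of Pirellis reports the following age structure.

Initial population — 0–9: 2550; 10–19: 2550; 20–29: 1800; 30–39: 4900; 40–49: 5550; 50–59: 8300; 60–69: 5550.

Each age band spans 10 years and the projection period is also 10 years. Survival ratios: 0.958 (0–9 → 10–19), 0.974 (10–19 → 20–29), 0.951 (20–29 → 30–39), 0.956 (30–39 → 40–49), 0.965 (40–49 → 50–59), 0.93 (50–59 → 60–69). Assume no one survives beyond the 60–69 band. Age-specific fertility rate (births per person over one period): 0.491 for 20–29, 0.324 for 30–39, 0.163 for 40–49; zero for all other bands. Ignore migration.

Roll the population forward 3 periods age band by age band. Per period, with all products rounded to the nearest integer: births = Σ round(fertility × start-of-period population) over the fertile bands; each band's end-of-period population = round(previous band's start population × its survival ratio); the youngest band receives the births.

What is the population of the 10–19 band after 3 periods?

Numbering the bands 1..7 from youngest to oldest:
After projecting period 1:
Births: 1800 * 0.491 = 884, 4900 * 0.324 = 1588, 5550 * 0.163 = 905 ⇒ total 3377
Band 2: 2550 * 0.958 = 2443
Band 3: 2550 * 0.974 = 2484
Band 4: 1800 * 0.951 = 1712
Band 5: 4900 * 0.956 = 4684
Band 6: 5550 * 0.965 = 5356
Band 7: 8300 * 0.93 = 7719
End of period: [3377, 2443, 2484, 1712, 4684, 5356, 7719]
After projecting period 2:
Births: 2484 * 0.491 = 1220, 1712 * 0.324 = 555, 4684 * 0.163 = 763 ⇒ total 2538
Band 2: 3377 * 0.958 = 3235
Band 3: 2443 * 0.974 = 2379
Band 4: 2484 * 0.951 = 2362
Band 5: 1712 * 0.956 = 1637
Band 6: 4684 * 0.965 = 4520
Band 7: 5356 * 0.93 = 4981
End of period: [2538, 3235, 2379, 2362, 1637, 4520, 4981]
After projecting period 3:
Births: 2379 * 0.491 = 1168, 2362 * 0.324 = 765, 1637 * 0.163 = 267 ⇒ total 2200
Band 2: 2538 * 0.958 = 2431
Band 3: 3235 * 0.974 = 3151
Band 4: 2379 * 0.951 = 2262
Band 5: 2362 * 0.956 = 2258
Band 6: 1637 * 0.965 = 1580
Band 7: 4520 * 0.93 = 4204
End of period: [2200, 2431, 3151, 2262, 2258, 1580, 4204]

2431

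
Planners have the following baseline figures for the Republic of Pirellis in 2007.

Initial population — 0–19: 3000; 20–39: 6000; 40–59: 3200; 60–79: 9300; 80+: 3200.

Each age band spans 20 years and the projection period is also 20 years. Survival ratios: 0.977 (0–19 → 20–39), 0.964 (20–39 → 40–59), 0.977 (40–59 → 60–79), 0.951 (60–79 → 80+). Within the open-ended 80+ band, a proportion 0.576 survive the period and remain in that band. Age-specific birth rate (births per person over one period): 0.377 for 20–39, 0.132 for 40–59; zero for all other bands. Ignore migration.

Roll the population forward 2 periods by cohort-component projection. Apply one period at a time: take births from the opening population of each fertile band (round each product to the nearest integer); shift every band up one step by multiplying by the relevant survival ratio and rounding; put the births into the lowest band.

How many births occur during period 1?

2684

After projecting period 1:
Births: 6000 × 0.377 = 2262 ; 3200 × 0.132 = 422 — total 2684
20–39: 3000 × 0.977 = 2931
40–59: 6000 × 0.964 = 5784
60–79: 3200 × 0.977 = 3126
80+: 9300 × 0.951 + 3200 × 0.576 = 8844 + 1843 = 10687
End of period: [2684, 2931, 5784, 3126, 10687]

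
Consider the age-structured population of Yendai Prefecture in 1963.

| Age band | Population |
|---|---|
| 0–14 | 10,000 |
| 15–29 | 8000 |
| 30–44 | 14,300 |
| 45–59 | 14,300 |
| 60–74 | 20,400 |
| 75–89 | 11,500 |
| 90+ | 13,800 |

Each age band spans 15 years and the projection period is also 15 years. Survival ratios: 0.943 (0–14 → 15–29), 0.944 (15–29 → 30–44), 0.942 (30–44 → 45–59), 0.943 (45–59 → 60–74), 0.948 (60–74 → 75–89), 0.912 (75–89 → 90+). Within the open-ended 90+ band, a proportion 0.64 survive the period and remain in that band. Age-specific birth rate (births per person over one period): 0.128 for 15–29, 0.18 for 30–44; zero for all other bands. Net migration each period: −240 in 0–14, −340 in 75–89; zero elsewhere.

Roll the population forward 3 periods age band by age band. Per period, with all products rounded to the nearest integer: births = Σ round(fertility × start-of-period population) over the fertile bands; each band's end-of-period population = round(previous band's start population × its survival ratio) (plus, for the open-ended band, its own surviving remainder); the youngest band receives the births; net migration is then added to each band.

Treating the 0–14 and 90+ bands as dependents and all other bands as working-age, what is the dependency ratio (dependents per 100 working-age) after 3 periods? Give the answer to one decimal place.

[period 1]
Births: 8000 × 0.128 = 1024 ; 14300 × 0.18 = 2574 ⇒ total 3598
15–29: 10000 × 0.943 = 9430
30–44: 8000 × 0.944 = 7552
45–59: 14300 × 0.942 = 13471
60–74: 14300 × 0.943 = 13485
75–89: 20400 × 0.948 = 19339
90+: 11500 × 0.912 + 13800 × 0.64 = 10488 + 8832 = 19320
Net migration: 0–14 − 240 → 3358; 75–89 − 340 → 18999
End of period: [3358, 9430, 7552, 13471, 13485, 18999, 19320]
[period 2]
Births: 9430 × 0.128 = 1207 ; 7552 × 0.18 = 1359 ⇒ total 2566
15–29: 3358 × 0.943 = 3167
30–44: 9430 × 0.944 = 8902
45–59: 7552 × 0.942 = 7114
60–74: 13471 × 0.943 = 12703
75–89: 13485 × 0.948 = 12784
90+: 18999 × 0.912 + 19320 × 0.64 = 17327 + 12365 = 29692
Net migration: 0–14 − 240 → 2326; 75–89 − 340 → 12444
End of period: [2326, 3167, 8902, 7114, 12703, 12444, 29692]
[period 3]
Births: 3167 × 0.128 = 405 ; 8902 × 0.18 = 1602 ⇒ total 2007
15–29: 2326 × 0.943 = 2193
30–44: 3167 × 0.944 = 2990
45–59: 8902 × 0.942 = 8386
60–74: 7114 × 0.943 = 6709
75–89: 12703 × 0.948 = 12042
90+: 12444 × 0.912 + 29692 × 0.64 = 11349 + 19003 = 30352
Net migration: 0–14 − 240 → 1767; 75–89 − 340 → 11702
End of period: [1767, 2193, 2990, 8386, 6709, 11702, 30352]
Dependents (band 0–14 + band 90+) = 1767 + 30352 = 32119; working-age = 31980; ratio = 32119/31980 × 100 = 100.4

100.4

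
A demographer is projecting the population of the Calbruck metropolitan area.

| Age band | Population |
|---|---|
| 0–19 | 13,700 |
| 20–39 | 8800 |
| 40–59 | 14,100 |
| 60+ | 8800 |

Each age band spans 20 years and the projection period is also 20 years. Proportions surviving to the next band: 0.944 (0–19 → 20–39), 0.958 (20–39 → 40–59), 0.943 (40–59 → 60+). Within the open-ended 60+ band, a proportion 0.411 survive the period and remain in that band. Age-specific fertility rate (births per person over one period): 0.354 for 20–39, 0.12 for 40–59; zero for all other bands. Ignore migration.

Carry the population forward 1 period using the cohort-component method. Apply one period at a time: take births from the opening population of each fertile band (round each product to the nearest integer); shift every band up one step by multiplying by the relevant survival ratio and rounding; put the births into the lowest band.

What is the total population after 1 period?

(Groups numbered youngest = 1 to oldest = 4.)
After projecting period 1:
Births: 8800 × 0.354 = 3115 ; 14100 × 0.12 = 1692 → total 4807
Group 2: 13700 × 0.944 = 12933
Group 3: 8800 × 0.958 = 8430
Group 4: 14100 × 0.943 + 8800 × 0.411 = 13296 + 3617 = 16913
→ [4807, 12933, 8430, 16913]
Total after period 1: 4807 + 12933 + 8430 + 16913 = 43083

43083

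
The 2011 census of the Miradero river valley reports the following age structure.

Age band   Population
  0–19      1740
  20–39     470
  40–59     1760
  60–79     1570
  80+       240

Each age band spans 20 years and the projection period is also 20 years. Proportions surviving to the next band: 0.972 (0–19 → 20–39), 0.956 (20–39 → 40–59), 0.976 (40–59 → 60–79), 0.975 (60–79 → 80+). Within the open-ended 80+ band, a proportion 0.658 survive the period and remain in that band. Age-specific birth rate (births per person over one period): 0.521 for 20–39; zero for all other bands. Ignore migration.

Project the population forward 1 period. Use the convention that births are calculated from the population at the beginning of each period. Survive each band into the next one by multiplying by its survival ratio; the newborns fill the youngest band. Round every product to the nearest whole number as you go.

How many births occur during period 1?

[period 1]
Births: 470 * 0.521 = 245
20–39: 1740 * 0.972 = 1691
40–59: 470 * 0.956 = 449
60–79: 1760 * 0.976 = 1718
80+: 1570 * 0.975 + 240 * 0.658 = 1531 + 158 = 1689
Population now: 0–19=245, 20–39=1691, 40–59=449, 60–79=1718, 80+=1689

245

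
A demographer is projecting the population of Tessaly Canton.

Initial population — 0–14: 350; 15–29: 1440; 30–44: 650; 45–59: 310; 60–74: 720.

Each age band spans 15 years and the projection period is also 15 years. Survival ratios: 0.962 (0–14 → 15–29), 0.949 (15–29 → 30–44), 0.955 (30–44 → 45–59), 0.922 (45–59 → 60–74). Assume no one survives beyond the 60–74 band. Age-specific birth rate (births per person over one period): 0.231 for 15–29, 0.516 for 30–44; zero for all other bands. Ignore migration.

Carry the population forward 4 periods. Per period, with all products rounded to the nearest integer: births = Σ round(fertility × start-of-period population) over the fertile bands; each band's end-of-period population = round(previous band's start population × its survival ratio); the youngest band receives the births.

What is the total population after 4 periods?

2371

[period 1]
Births: 1440 × 0.231 = 333 ; 650 × 0.516 = 335 ⇒ total 668
15–29: 350 × 0.962 = 337
30–44: 1440 × 0.949 = 1367
45–59: 650 × 0.955 = 621
60–74: 310 × 0.922 = 286
→ [668, 337, 1367, 621, 286]
[period 2]
Births: 337 × 0.231 = 78 ; 1367 × 0.516 = 705 ⇒ total 783
15–29: 668 × 0.962 = 643
30–44: 337 × 0.949 = 320
45–59: 1367 × 0.955 = 1305
60–74: 621 × 0.922 = 573
→ [783, 643, 320, 1305, 573]
[period 3]
Births: 643 × 0.231 = 149 ; 320 × 0.516 = 165 ⇒ total 314
15–29: 783 × 0.962 = 753
30–44: 643 × 0.949 = 610
45–59: 320 × 0.955 = 306
60–74: 1305 × 0.922 = 1203
→ [314, 753, 610, 306, 1203]
[period 4]
Births: 753 × 0.231 = 174 ; 610 × 0.516 = 315 ⇒ total 489
15–29: 314 × 0.962 = 302
30–44: 753 × 0.949 = 715
45–59: 610 × 0.955 = 583
60–74: 306 × 0.922 = 282
→ [489, 302, 715, 583, 282]
Total after period 4: 489 + 302 + 715 + 583 + 282 = 2371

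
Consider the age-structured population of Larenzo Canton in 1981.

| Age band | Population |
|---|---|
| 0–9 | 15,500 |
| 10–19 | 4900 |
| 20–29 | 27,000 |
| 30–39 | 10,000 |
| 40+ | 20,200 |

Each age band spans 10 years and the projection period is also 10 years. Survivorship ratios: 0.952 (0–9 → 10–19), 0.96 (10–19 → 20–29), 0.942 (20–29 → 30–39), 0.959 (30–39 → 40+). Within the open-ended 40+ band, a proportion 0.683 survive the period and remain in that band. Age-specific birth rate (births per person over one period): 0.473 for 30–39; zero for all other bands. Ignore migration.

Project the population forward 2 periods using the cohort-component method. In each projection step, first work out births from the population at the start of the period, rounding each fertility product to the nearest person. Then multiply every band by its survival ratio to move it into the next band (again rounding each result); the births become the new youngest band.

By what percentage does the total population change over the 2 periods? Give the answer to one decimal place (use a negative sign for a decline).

-2.7

After projecting period 1:
Births: 10000 × 0.473 = 4730
10–19: 15500 × 0.952 = 14756
20–29: 4900 × 0.96 = 4704
30–39: 27000 × 0.942 = 25434
40+: 10000 × 0.959 + 20200 × 0.683 = 9590 + 13797 = 23387
End of period: [4730, 14756, 4704, 25434, 23387]
After projecting period 2:
Births: 25434 × 0.473 = 12030
10–19: 4730 × 0.952 = 4503
20–29: 14756 × 0.96 = 14166
30–39: 4704 × 0.942 = 4431
40+: 25434 × 0.959 + 23387 × 0.683 = 24391 + 15973 = 40364
End of period: [12030, 4503, 14166, 4431, 40364]
Total: 77600 → 75494; change = -2106; percentage change = -2.7%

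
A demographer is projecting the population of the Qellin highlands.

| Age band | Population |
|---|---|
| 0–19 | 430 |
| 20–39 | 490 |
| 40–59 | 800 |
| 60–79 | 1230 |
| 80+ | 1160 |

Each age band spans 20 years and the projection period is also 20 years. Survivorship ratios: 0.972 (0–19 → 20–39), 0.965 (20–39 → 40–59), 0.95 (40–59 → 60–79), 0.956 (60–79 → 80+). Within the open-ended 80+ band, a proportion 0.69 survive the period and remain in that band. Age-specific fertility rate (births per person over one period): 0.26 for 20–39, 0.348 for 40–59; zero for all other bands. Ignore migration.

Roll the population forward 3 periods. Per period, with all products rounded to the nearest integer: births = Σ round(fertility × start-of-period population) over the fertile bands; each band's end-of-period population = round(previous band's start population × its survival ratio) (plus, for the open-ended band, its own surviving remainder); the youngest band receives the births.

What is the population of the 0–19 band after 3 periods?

242

Call the groups 1 to 5, youngest first.
After projecting period 1:
Births: 490 × 0.26 = 127, 800 × 0.348 = 278 ⇒ total 405
Group 2: 430 × 0.972 = 418
Group 3: 490 × 0.965 = 473
Group 4: 800 × 0.95 = 760
Group 5: 1230 × 0.956 + 1160 × 0.69 = 1176 + 800 = 1976
Population now: 0–19=405, 20–39=418, 40–59=473, 60–79=760, 80+=1976
After projecting period 2:
Births: 418 × 0.26 = 109, 473 × 0.348 = 165 ⇒ total 274
Group 2: 405 × 0.972 = 394
Group 3: 418 × 0.965 = 403
Group 4: 473 × 0.95 = 449
Group 5: 760 × 0.956 + 1976 × 0.69 = 727 + 1363 = 2090
Population now: 0–19=274, 20–39=394, 40–59=403, 60–79=449, 80+=2090
After projecting period 3:
Births: 394 × 0.26 = 102, 403 × 0.348 = 140 ⇒ total 242
Group 2: 274 × 0.972 = 266
Group 3: 394 × 0.965 = 380
Group 4: 403 × 0.95 = 383
Group 5: 449 × 0.956 + 2090 × 0.69 = 429 + 1442 = 1871
Population now: 0–19=242, 20–39=266, 40–59=380, 60–79=383, 80+=1871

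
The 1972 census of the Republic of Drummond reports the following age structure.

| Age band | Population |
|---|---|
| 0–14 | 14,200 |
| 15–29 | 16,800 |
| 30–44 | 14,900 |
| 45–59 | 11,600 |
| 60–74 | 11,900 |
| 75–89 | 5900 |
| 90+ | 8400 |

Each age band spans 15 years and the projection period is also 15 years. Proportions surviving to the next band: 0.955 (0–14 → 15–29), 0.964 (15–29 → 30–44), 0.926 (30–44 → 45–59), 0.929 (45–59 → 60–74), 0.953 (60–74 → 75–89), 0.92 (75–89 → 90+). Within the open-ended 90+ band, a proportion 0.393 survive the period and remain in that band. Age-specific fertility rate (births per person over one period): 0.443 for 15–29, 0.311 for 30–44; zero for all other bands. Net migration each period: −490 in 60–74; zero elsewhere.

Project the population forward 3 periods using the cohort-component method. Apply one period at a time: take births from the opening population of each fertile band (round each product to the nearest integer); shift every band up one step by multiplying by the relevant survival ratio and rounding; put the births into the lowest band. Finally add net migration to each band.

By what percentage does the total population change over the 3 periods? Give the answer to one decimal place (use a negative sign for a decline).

(Groups numbered youngest = 1 to oldest = 7.)
— Period 1 —
Births: 16800 × 0.443 = 7442 ; 14900 × 0.311 = 4634 ⇒ total 12076
Group 2: 14200 × 0.955 = 13561
Group 3: 16800 × 0.964 = 16195
Group 4: 14900 × 0.926 = 13797
Group 5: 11600 × 0.929 = 10776
Group 6: 11900 × 0.953 = 11341
Group 7: 5900 × 0.92 + 8400 × 0.393 = 5428 + 3301 = 8729
Net migration: Group 5 − 490 → 10286
→ [12076, 13561, 16195, 13797, 10286, 11341, 8729]
— Period 2 —
Births: 13561 × 0.443 = 6008 ; 16195 × 0.311 = 5037 ⇒ total 11045
Group 2: 12076 × 0.955 = 11533
Group 3: 13561 × 0.964 = 13073
Group 4: 16195 × 0.926 = 14997
Group 5: 13797 × 0.929 = 12817
Group 6: 10286 × 0.953 = 9803
Group 7: 11341 × 0.92 + 8729 × 0.393 = 10434 + 3430 = 13864
Net migration: Group 5 − 490 → 12327
→ [11045, 11533, 13073, 14997, 12327, 9803, 13864]
— Period 3 —
Births: 11533 × 0.443 = 5109 ; 13073 × 0.311 = 4066 ⇒ total 9175
Group 2: 11045 × 0.955 = 10548
Group 3: 11533 × 0.964 = 11118
Group 4: 13073 × 0.926 = 12106
Group 5: 14997 × 0.929 = 13932
Group 6: 12327 × 0.953 = 11748
Group 7: 9803 × 0.92 + 13864 × 0.393 = 9019 + 5449 = 14468
Net migration: Group 5 − 490 → 13442
→ [9175, 10548, 11118, 12106, 13442, 11748, 14468]
Total: 83700 → 82605; change = -1095; percentage change = -1.3%

-1.3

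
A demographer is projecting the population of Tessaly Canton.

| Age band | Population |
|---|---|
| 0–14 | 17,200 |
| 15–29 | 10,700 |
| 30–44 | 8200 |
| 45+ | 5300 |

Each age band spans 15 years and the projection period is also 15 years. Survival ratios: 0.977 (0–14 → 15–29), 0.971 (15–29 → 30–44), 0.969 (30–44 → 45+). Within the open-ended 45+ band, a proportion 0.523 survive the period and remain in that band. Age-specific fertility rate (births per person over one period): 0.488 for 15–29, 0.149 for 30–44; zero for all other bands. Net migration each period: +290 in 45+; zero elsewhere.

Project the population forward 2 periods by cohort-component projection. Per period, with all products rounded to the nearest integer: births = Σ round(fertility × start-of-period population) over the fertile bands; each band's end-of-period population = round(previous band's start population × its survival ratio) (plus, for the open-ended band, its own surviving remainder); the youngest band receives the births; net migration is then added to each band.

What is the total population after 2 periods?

48476

[period 1]
Births: 10700 × 0.488 = 5222 ; 8200 × 0.149 = 1222 ⇒ total 6444
15–29: 17200 × 0.977 = 16804
30–44: 10700 × 0.971 = 10390
45+: 8200 × 0.969 + 5300 × 0.523 = 7946 + 2772 = 10718
Net migration: 45+ + 290 → 11008
→ [6444, 16804, 10390, 11008]
[period 2]
Births: 16804 × 0.488 = 8200 ; 10390 × 0.149 = 1548 ⇒ total 9748
15–29: 6444 × 0.977 = 6296
30–44: 16804 × 0.971 = 16317
45+: 10390 × 0.969 + 11008 × 0.523 = 10068 + 5757 = 15825
Net migration: 45+ + 290 → 16115
→ [9748, 6296, 16317, 16115]
Total after period 2: 9748 + 6296 + 16317 + 16115 = 48476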